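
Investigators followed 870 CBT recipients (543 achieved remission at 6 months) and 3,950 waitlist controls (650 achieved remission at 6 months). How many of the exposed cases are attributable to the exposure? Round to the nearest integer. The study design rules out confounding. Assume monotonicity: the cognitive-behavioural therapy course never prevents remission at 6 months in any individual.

about 400 cases

p₁ = P(outcome | exposed) = 543/870 = 0.62414
p₀ = P(outcome | unexposed) = 650/3950 = 0.16456
PN = (p₁ − p₀)/p₁ = (0.62414 − 0.16456) / 0.62414 ≈ 0.73635.
Attributable cases ≈ PN × (exposed cases) = 0.73635 × 543 ≈ 399.84.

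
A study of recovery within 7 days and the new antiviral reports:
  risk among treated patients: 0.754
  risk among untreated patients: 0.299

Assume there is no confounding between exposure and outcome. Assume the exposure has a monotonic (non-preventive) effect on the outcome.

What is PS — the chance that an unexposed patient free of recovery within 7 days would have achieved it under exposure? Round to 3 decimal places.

PS ≈ 0.649

Let p₁ = 0.754, p₀ = 0.299.
Under exogeneity and monotonicity, PS = (p₁ − p₀) / (1 − p₀).
PS = (0.754 − 0.299) / (1 − 0.299) = 0.455 / 0.701 ≈ 0.6491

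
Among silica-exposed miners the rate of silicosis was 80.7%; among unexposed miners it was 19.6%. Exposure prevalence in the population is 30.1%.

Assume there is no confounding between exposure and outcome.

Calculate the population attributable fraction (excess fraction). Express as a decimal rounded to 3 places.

PAF ≈ 0.484

p₁ = 0.807, p₀ = 0.196.
Overall risk P(Y=1) = π·p₁ + (1−π)·p₀ = 0.301×0.807 + 0.699×0.196 = 0.37991.
Under exogeneity, PAF = [P(Y=1) − p₀] / P(Y=1).
PAF = (0.37991 − 0.196) / 0.37991 ≈ 0.4841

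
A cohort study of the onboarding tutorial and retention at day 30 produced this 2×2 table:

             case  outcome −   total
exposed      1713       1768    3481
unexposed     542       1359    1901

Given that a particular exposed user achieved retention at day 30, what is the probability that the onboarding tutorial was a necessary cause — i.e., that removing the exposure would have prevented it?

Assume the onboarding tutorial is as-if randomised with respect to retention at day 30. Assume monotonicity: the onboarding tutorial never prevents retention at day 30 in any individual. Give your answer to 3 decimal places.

p₁ = P(outcome | exposed) = 1713/3481 = 0.4921
p₀ = P(outcome | unexposed) = 542/1901 = 0.28511
Under exogeneity and monotonicity, PN = (p₁ − p₀) / p₁.
PN = (0.4921 − 0.28511) / 0.4921 = 0.20699 / 0.4921 ≈ 0.4206

PN ≈ 0.421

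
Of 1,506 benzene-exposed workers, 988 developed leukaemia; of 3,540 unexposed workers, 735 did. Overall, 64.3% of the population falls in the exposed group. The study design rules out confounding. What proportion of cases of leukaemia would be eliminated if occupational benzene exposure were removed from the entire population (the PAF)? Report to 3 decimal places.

p₁ = P(outcome | exposed) = 988/1506 = 0.65604
p₀ = P(outcome | unexposed) = 735/3540 = 0.20763
Overall risk P(Y=1) = π·p₁ + (1−π)·p₀ = 0.643×0.65604 + 0.357×0.20763 = 0.49596.
Under exogeneity, PAF = [P(Y=1) − p₀] / P(Y=1).
PAF = (0.49596 − 0.20763) / 0.49596 ≈ 0.5814

PAF ≈ 0.581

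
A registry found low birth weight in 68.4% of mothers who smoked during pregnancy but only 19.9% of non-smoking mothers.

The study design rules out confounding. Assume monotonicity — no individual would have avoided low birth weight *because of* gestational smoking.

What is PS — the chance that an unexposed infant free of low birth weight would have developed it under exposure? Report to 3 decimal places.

PS ≈ 0.605

p₁ = 0.684, p₀ = 0.199.
Under exogeneity and monotonicity, PS = (p₁ − p₀) / (1 − p₀).
PS = (0.684 − 0.199) / (1 − 0.199) = 0.485 / 0.801 ≈ 0.6055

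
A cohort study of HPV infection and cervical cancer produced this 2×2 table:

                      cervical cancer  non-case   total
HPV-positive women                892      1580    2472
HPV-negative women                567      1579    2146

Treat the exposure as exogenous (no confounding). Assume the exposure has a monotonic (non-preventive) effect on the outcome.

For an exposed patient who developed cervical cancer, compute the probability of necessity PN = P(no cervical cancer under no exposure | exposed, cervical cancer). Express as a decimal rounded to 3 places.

PN ≈ 0.268

p₁ = P(outcome | exposed) = 892/2472 = 0.36084
p₀ = P(outcome | unexposed) = 567/2146 = 0.26421
Under exogeneity and monotonicity, PN = (p₁ − p₀)/p₁.
PN = (0.36084 − 0.26421) / 0.36084 ≈ 0.2678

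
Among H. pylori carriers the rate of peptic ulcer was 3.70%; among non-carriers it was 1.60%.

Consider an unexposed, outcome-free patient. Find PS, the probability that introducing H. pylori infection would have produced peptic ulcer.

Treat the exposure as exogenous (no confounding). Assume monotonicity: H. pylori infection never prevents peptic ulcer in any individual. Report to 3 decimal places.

PS ≈ 0.021

p₁ = 0.037, p₀ = 0.016.
Under exogeneity and monotonicity, PS = (p₁ − p₀) / (1 − p₀).
PS = (0.037 − 0.016) / (1 − 0.016) = 0.021 / 0.984 ≈ 0.0213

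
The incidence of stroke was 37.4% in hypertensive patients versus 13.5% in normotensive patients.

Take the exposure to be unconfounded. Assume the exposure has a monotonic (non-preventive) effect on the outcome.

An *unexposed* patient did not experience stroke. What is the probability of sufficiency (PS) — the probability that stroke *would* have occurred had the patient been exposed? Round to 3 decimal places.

PS ≈ 0.276

p₁ = 0.374, p₀ = 0.135.
Under exogeneity and monotonicity, PS = (p₁ − p₀) / (1 − p₀).
PS = (0.374 − 0.135) / (1 − 0.135) = 0.239 / 0.865 ≈ 0.2763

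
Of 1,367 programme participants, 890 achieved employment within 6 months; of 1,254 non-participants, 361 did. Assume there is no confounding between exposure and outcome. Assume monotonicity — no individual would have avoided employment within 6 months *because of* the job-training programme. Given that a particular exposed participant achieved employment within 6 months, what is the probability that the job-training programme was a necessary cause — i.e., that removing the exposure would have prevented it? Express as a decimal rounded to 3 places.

PN ≈ 0.558

p₁ = P(outcome | exposed) = 890/1367 = 0.65106
p₀ = P(outcome | unexposed) = 361/1254 = 0.28788
Under exogeneity and monotonicity, PN = (p₁ − p₀) / p₁.
PN = (0.65106 − 0.28788) / 0.65106 = 0.36318 / 0.65106 ≈ 0.5578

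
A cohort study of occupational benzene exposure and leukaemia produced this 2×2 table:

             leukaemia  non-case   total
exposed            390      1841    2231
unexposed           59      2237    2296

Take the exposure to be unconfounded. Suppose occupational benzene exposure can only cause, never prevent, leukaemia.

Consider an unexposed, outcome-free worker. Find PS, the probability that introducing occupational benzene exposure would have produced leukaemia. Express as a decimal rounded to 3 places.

p₁ = P(outcome | exposed) = 390/2231 = 0.17481
p₀ = P(outcome | unexposed) = 59/2296 = 0.025697
Under exogeneity and monotonicity, PS = (p₁ − p₀)/(1 − p₀).
PS = (0.17481 − 0.025697) / 0.9743 ≈ 0.1530

PS ≈ 0.153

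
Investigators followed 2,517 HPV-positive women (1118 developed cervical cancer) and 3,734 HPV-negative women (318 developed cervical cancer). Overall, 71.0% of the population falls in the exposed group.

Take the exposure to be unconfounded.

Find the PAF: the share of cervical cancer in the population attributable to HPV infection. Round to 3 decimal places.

PAF ≈ 0.750

p₁ = P(outcome | exposed) = 1118/2517 = 0.44418
p₀ = P(outcome | unexposed) = 318/3734 = 0.085163
Overall risk P(Y=1) = π·p₁ + (1−π)·p₀ = 0.71×0.44418 + 0.29×0.085163 = 0.34006.
Under exogeneity, PAF = [P(Y=1) − p₀] / P(Y=1).
PAF = (0.34006 − 0.085163) / 0.34006 ≈ 0.7496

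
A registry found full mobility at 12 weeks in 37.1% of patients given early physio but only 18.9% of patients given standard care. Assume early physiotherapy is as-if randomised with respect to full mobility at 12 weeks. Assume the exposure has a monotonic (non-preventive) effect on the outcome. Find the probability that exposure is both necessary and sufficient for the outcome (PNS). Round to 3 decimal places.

p₁ = 0.371, p₀ = 0.189.
Under exogeneity and monotonicity, PNS = p₁ − p₀.
PNS = 0.371 − 0.189 = 0.182

PNS ≈ 0.182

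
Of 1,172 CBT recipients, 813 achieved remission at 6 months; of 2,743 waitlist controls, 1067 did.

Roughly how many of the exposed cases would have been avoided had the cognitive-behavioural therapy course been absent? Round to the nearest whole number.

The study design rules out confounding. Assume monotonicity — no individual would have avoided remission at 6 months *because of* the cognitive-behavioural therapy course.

about 357 cases

p₁ = P(outcome | exposed) = 813/1172 = 0.69369
p₀ = P(outcome | unexposed) = 1067/2743 = 0.38899
PN = (p₁ − p₀)/p₁ = (0.69369 − 0.38899) / 0.69369 ≈ 0.43924.
Attributable cases ≈ PN × (exposed cases) = 0.43924 × 813 ≈ 357.10.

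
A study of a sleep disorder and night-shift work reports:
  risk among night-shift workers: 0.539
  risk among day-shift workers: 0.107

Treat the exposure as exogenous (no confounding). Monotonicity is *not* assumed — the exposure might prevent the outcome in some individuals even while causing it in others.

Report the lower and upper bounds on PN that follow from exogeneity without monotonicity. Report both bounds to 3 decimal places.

0.801 ≤ PN ≤ 1.000

Let p₁ = 0.539, p₀ = 0.107.
Under exogeneity alone the bounds on PN are max{0,(p₁−p₀)/p₁} ≤ PN ≤ min{1,(1−p₀)/p₁}.
  lower = (p₁ − p₀)/p₁ = 0.432 / 0.539 ≈ 0.8015
  upper = min{1, (1 − p₀)/p₁} = 0.893 / 0.539 ≈ 1.6568 → capped at 1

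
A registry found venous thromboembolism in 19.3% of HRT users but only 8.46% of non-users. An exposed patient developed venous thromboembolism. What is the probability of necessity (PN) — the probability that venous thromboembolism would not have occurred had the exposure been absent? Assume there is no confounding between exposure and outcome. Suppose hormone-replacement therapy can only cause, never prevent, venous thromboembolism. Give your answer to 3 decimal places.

p₁ = 0.193, p₀ = 0.0846.
Under exogeneity and monotonicity, PN = (p₁ − p₀) / p₁.
PN = (0.193 − 0.0846) / 0.193 = 0.1084 / 0.193 ≈ 0.5617

PN ≈ 0.562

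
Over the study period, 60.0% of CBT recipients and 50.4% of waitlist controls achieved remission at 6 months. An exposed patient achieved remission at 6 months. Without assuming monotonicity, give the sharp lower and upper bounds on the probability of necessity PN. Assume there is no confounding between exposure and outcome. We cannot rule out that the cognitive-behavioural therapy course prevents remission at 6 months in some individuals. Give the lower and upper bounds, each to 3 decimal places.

p₁ = 0.6, p₀ = 0.504.
Under exogeneity alone the bounds on PN are max{0,(p₁−p₀)/p₁} ≤ PN ≤ min{1,(1−p₀)/p₁}.
  lower = (p₁ − p₀)/p₁ = 0.096 / 0.6 ≈ 0.1600
  upper = min{1, (1 − p₀)/p₁} = 0.496 / 0.6 ≈ 0.8267

0.160 ≤ PN ≤ 0.827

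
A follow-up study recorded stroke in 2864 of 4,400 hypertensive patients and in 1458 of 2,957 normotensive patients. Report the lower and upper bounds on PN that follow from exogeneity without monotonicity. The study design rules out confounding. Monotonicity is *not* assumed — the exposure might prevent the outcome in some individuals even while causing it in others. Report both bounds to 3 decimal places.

p₁ = P(outcome | exposed) = 2864/4400 = 0.65091
p₀ = P(outcome | unexposed) = 1458/2957 = 0.49307
Under exogeneity alone the bounds on PN are max{0,(p₁−p₀)/p₁} ≤ PN ≤ min{1,(1−p₀)/p₁}.
  lower = (p₁ − p₀)/p₁ = 0.15784 / 0.65091 ≈ 0.2425
  upper = min{1, (1 − p₀)/p₁} = 0.50693 / 0.65091 ≈ 0.7788

0.242 ≤ PN ≤ 0.779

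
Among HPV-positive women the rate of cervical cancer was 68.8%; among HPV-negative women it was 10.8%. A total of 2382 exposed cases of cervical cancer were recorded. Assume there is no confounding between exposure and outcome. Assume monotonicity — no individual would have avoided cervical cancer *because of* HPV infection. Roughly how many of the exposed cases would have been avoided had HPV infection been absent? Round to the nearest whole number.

about 2008 cases

p₁ = 0.688, p₀ = 0.108.
PN = (p₁ − p₀)/p₁ = (0.688 − 0.108) / 0.688 ≈ 0.84302.
Attributable cases ≈ PN × (exposed cases) = 0.84302 × 2382 ≈ 2008.08.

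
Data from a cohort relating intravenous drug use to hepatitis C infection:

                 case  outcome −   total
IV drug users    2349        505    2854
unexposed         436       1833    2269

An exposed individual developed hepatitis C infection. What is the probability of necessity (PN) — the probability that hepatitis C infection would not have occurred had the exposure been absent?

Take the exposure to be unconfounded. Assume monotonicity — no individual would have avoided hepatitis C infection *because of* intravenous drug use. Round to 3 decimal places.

PN ≈ 0.767

p₁ = P(outcome | exposed) = 2349/2854 = 0.82306
p₀ = P(outcome | unexposed) = 436/2269 = 0.19216
Under exogeneity and monotonicity, PN = (p₁ − p₀)/p₁.
PN = (0.82306 − 0.19216) / 0.82306 ≈ 0.7665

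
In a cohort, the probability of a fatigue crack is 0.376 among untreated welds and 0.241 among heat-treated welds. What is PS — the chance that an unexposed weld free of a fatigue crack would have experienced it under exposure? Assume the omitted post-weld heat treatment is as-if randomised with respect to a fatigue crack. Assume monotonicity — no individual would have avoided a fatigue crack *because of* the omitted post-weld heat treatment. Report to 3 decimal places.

Let p₁ = 0.376, p₀ = 0.241.
Under exogeneity and monotonicity, PS = (p₁ − p₀) / (1 − p₀).
PS = (0.376 − 0.241) / (1 − 0.241) = 0.135 / 0.759 ≈ 0.1779

PS ≈ 0.178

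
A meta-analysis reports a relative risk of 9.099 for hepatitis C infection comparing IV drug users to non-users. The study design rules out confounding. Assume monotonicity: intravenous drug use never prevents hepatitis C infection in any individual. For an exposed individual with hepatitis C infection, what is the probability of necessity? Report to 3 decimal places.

PN ≈ 0.890

Under exogeneity and monotonicity, PN = (RR − 1) / RR = 1 − 1/RR.
PN = (9.099 − 1) / 9.099 = 8.099 / 9.099 ≈ 0.8901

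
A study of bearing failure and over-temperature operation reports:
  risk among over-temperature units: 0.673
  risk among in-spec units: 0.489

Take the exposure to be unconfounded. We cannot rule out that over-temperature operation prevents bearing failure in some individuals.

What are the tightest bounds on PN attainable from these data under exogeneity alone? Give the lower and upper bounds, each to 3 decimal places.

Let p₁ = 0.673, p₀ = 0.489.
Under exogeneity alone the bounds on PN are max{0,(p₁−p₀)/p₁} ≤ PN ≤ min{1,(1−p₀)/p₁}.
  lower = (p₁ − p₀)/p₁ = 0.184 / 0.673 ≈ 0.2734
  upper = min{1, (1 − p₀)/p₁} = 0.511 / 0.673 ≈ 0.7593

0.273 ≤ PN ≤ 0.759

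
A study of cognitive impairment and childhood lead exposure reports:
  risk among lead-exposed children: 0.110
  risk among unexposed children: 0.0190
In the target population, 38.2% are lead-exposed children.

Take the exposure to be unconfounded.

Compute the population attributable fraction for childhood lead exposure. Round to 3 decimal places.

PAF ≈ 0.647

Let p₁ = 0.11, p₀ = 0.019.
Overall risk P(Y=1) = π·p₁ + (1−π)·p₀ = 0.382×0.11 + 0.618×0.019 = 0.053762.
Under exogeneity, PAF = [P(Y=1) − p₀] / P(Y=1).
PAF = (0.053762 − 0.019) / 0.053762 ≈ 0.6466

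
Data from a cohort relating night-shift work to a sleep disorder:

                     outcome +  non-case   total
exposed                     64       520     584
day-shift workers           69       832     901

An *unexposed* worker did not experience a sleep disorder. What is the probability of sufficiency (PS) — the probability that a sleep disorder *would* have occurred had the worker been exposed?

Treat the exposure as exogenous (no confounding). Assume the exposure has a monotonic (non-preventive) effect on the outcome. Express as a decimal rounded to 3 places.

p₁ = P(outcome | exposed) = 64/584 = 0.10959
p₀ = P(outcome | unexposed) = 69/901 = 0.076582
Under exogeneity and monotonicity, PS = (p₁ − p₀) / (1 − p₀).
PS = (0.10959 − 0.076582) / (1 − 0.076582) = 0.033007 / 0.92342 ≈ 0.0357

PS ≈ 0.036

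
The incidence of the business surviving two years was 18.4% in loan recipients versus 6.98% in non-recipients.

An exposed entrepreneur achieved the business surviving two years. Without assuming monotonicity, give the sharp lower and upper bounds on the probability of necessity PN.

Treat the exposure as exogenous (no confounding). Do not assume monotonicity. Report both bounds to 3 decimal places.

0.621 ≤ PN ≤ 1.000

p₁ = 0.184, p₀ = 0.0698.
Under exogeneity alone the bounds on PN are max{0,(p₁−p₀)/p₁} ≤ PN ≤ min{1,(1−p₀)/p₁}.
  lower = (p₁ − p₀)/p₁ = 0.1142 / 0.184 ≈ 0.6207
  upper = min{1, (1 − p₀)/p₁} = 0.9302 / 0.184 ≈ 5.0554 → capped at 1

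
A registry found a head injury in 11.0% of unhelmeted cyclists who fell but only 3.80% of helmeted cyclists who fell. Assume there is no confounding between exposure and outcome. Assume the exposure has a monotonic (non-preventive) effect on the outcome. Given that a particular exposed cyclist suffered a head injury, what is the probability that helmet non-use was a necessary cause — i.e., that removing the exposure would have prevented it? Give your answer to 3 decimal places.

p₁ = 0.11, p₀ = 0.038.
Under exogeneity and monotonicity, PN = (p₁ − p₀) / p₁.
PN = (0.11 − 0.038) / 0.11 = 0.072 / 0.11 ≈ 0.6545

PN ≈ 0.655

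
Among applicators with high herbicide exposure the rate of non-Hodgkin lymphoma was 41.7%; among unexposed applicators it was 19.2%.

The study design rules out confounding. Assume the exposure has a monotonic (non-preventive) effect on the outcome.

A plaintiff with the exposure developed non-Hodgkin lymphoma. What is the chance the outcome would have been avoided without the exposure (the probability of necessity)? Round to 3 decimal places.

PN ≈ 0.540

p₁ = 0.417, p₀ = 0.192.
Under exogeneity and monotonicity, PN = (p₁ − p₀) / p₁.
PN = (0.417 − 0.192) / 0.417 = 0.225 / 0.417 ≈ 0.5396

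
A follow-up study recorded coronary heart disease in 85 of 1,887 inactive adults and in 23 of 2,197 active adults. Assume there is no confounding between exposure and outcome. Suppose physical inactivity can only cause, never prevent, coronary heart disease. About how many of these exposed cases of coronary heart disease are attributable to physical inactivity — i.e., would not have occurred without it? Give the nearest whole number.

about 65 cases

p₁ = P(outcome | exposed) = 85/1887 = 0.045045
p₀ = P(outcome | unexposed) = 23/2197 = 0.010469
PN = (p₁ − p₀)/p₁ = (0.045045 − 0.010469) / 0.045045 ≈ 0.76759.
Attributable cases ≈ PN × (exposed cases) = 0.76759 × 85 ≈ 65.25.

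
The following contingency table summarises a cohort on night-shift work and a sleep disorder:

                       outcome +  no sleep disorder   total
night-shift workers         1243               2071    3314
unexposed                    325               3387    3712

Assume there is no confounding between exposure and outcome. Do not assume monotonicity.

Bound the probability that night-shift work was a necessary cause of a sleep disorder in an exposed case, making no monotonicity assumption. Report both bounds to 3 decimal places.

p₁ = P(outcome | exposed) = 1243/3314 = 0.37508
p₀ = P(outcome | unexposed) = 325/3712 = 0.087554
Under exogeneity alone the bounds on PN are max{0,(p₁−p₀)/p₁} ≤ PN ≤ min{1,(1−p₀)/p₁}.
  lower = (p₁ − p₀)/p₁ = 0.28752 / 0.37508 ≈ 0.7666
  upper = min{1, (1 − p₀)/p₁} = 0.91245 / 0.37508 ≈ 2.4327 → capped at 1

0.767 ≤ PN ≤ 1.000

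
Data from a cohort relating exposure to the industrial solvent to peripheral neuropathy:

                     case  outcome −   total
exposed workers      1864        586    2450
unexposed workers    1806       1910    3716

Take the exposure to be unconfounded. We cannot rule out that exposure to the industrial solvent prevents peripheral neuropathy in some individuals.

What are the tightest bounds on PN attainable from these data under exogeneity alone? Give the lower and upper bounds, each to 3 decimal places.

0.361 ≤ PN ≤ 0.676

p₁ = P(outcome | exposed) = 1864/2450 = 0.76082
p₀ = P(outcome | unexposed) = 1806/3716 = 0.48601
Under exogeneity alone the bounds on PN are max{0,(p₁−p₀)/p₁} ≤ PN ≤ min{1,(1−p₀)/p₁}.
  lower = (p₁ − p₀)/p₁ = 0.27481 / 0.76082 ≈ 0.3612
  upper = min{1, (1 − p₀)/p₁} = 0.51399 / 0.76082 ≈ 0.6756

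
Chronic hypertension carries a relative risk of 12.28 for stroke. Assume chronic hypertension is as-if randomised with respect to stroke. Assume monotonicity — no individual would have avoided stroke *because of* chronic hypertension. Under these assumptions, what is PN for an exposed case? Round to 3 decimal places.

Under exogeneity and monotonicity, PN = (RR − 1) / RR = 1 − 1/RR.
PN = (12.28 − 1) / 12.28 = 11.28 / 12.28 ≈ 0.9186

PN ≈ 0.919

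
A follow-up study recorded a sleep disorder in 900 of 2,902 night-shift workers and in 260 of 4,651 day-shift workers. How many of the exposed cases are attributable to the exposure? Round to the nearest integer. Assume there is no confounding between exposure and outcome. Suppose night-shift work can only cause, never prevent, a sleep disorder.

about 738 cases

p₁ = P(outcome | exposed) = 900/2902 = 0.31013
p₀ = P(outcome | unexposed) = 260/4651 = 0.055902
PN = (p₁ − p₀)/p₁ = (0.31013 − 0.055902) / 0.31013 ≈ 0.81975.
Attributable cases ≈ PN × (exposed cases) = 0.81975 × 900 ≈ 737.77.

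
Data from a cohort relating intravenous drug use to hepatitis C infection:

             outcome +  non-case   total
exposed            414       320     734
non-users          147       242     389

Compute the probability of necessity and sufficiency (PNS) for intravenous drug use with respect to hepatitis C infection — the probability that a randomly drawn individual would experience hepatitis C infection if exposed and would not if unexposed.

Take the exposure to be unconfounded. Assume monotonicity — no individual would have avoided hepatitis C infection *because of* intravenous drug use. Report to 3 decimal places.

PNS ≈ 0.186

p₁ = P(outcome | exposed) = 414/734 = 0.56403
p₀ = P(outcome | unexposed) = 147/389 = 0.37789
Under exogeneity and monotonicity, PNS = p₁ − p₀.
PNS = 0.56403 − 0.37789 = 0.18614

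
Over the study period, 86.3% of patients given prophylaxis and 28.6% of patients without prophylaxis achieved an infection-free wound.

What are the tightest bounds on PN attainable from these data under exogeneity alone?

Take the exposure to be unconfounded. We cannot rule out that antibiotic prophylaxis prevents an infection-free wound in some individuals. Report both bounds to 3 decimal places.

0.669 ≤ PN ≤ 0.827

p₁ = 0.863, p₀ = 0.286.
Under exogeneity alone the bounds on PN are max{0,(p₁−p₀)/p₁} ≤ PN ≤ min{1,(1−p₀)/p₁}.
  lower = (p₁ − p₀)/p₁ = 0.577 / 0.863 ≈ 0.6686
  upper = min{1, (1 − p₀)/p₁} = 0.714 / 0.863 ≈ 0.8273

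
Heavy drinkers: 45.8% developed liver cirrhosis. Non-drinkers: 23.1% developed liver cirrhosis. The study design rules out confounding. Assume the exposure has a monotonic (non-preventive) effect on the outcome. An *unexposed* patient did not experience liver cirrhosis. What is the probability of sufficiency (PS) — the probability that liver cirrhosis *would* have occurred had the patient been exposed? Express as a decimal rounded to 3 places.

PS ≈ 0.295

p₁ = 0.458, p₀ = 0.231.
Under exogeneity and monotonicity, PS = (p₁ − p₀) / (1 − p₀).
PS = (0.458 − 0.231) / (1 − 0.231) = 0.227 / 0.769 ≈ 0.2952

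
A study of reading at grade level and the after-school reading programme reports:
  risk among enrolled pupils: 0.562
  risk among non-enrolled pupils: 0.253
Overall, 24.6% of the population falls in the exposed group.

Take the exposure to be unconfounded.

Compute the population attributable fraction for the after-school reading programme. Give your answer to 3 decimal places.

PAF ≈ 0.231

Let p₁ = 0.562, p₀ = 0.253.
Overall risk P(Y=1) = π·p₁ + (1−π)·p₀ = 0.246×0.562 + 0.754×0.253 = 0.32901.
Under exogeneity, PAF = [P(Y=1) − p₀] / P(Y=1).
PAF = (0.32901 − 0.253) / 0.32901 ≈ 0.2310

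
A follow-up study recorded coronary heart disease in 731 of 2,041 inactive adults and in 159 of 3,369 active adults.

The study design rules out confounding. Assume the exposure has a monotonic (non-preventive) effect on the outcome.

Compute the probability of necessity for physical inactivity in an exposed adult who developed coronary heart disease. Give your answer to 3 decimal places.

p₁ = P(outcome | exposed) = 731/2041 = 0.35816
p₀ = P(outcome | unexposed) = 159/3369 = 0.047195
Under exogeneity and monotonicity, PN = (p₁ − p₀) / p₁.
PN = (0.35816 − 0.047195) / 0.35816 = 0.31096 / 0.35816 ≈ 0.8682

PN ≈ 0.868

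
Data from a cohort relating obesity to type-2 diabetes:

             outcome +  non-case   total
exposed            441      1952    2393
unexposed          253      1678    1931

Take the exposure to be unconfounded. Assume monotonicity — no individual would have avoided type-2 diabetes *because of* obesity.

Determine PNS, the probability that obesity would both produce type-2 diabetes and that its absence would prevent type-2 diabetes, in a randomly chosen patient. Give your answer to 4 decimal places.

p₁ = P(outcome | exposed) = 441/2393 = 0.18429
p₀ = P(outcome | unexposed) = 253/1931 = 0.13102
Under exogeneity and monotonicity, PNS = p₁ − p₀.
PNS = 0.18429 − 0.13102 = 0.053267

PNS ≈ 0.0533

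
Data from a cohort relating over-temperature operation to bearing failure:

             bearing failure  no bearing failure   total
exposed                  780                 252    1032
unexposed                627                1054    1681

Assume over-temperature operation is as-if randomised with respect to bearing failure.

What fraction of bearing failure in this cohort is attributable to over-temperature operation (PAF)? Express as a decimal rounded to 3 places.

p₁ = P(outcome | exposed) = 780/1032 = 0.75581
p₀ = P(outcome | unexposed) = 627/1681 = 0.37299
Exposure prevalence π = 1032/2713 = 0.38039; overall risk P(Y=1) = 0.51861.
Under exogeneity, PAF = [P(Y=1) − p₀]/P(Y=1).
PAF = (0.51861 − 0.37299) / 0.51861 ≈ 0.2808

PAF ≈ 0.281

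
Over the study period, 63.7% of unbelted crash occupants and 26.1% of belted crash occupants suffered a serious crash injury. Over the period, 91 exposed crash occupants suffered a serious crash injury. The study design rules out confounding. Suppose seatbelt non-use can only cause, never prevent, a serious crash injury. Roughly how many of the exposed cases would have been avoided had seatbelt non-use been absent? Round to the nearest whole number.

p₁ = 0.637, p₀ = 0.261.
PN = (p₁ − p₀)/p₁ = (0.637 − 0.261) / 0.637 ≈ 0.59027.
Attributable cases ≈ PN × (exposed cases) = 0.59027 × 91 ≈ 53.71.

about 54 cases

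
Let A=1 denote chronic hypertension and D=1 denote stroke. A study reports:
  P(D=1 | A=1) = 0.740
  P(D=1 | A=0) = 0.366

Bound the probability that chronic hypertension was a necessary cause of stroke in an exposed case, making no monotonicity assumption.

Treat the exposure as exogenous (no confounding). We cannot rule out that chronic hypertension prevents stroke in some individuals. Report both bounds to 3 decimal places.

0.505 ≤ PN ≤ 0.857

Let p₁ = 0.74, p₀ = 0.366.
Under exogeneity alone the bounds on PN are max{0,(p₁−p₀)/p₁} ≤ PN ≤ min{1,(1−p₀)/p₁}.
  lower = (p₁ − p₀)/p₁ = 0.374 / 0.74 ≈ 0.5054
  upper = min{1, (1 − p₀)/p₁} = 0.634 / 0.74 ≈ 0.8568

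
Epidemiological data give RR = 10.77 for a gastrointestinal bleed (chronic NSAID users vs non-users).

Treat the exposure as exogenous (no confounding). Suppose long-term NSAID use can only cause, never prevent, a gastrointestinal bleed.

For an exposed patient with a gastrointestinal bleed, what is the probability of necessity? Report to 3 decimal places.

PN ≈ 0.907

Under exogeneity and monotonicity, PN = (RR − 1) / RR = 1 − 1/RR.
PN = (10.77 − 1) / 10.77 = 9.77 / 10.77 ≈ 0.9071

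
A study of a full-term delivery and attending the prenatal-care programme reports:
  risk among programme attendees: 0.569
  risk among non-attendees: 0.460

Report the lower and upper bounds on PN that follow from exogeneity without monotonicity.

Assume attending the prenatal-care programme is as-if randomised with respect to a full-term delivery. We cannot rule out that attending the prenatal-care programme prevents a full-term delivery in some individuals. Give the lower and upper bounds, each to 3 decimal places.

Let p₁ = 0.569, p₀ = 0.46.
Under exogeneity alone the bounds on PN are max{0,(p₁−p₀)/p₁} ≤ PN ≤ min{1,(1−p₀)/p₁}.
  lower = (p₁ − p₀)/p₁ = 0.109 / 0.569 ≈ 0.1916
  upper = min{1, (1 − p₀)/p₁} = 0.54 / 0.569 ≈ 0.9490

0.192 ≤ PN ≤ 0.949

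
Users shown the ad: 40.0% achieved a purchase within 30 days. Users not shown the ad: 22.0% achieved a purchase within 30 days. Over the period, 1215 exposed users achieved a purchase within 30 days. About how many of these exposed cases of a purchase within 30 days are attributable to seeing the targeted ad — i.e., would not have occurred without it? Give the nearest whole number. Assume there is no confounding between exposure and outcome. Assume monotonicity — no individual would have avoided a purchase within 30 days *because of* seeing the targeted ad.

p₁ = 0.4, p₀ = 0.22.
PN = (p₁ − p₀)/p₁ = (0.4 − 0.22) / 0.4 ≈ 0.45000.
Attributable cases ≈ PN × (exposed cases) = 0.45000 × 1215 ≈ 546.75.

about 547 cases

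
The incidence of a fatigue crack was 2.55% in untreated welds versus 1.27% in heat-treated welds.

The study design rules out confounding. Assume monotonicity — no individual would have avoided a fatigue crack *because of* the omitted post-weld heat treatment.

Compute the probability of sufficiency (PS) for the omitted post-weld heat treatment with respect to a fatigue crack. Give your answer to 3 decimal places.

PS ≈ 0.013

p₁ = 0.0255, p₀ = 0.0127.
Under exogeneity and monotonicity, PS = (p₁ − p₀) / (1 − p₀).
PS = (0.0255 − 0.0127) / (1 − 0.0127) = 0.0128 / 0.9873 ≈ 0.0130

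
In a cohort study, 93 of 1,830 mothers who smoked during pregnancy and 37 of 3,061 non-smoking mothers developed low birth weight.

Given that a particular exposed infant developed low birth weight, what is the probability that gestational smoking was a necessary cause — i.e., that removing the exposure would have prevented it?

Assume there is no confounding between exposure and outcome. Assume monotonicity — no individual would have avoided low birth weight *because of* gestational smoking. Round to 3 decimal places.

p₁ = P(outcome | exposed) = 93/1830 = 0.05082
p₀ = P(outcome | unexposed) = 37/3061 = 0.012088
Under exogeneity and monotonicity, PN = (p₁ − p₀) / p₁.
PN = (0.05082 − 0.012088) / 0.05082 = 0.038732 / 0.05082 ≈ 0.7621

PN ≈ 0.762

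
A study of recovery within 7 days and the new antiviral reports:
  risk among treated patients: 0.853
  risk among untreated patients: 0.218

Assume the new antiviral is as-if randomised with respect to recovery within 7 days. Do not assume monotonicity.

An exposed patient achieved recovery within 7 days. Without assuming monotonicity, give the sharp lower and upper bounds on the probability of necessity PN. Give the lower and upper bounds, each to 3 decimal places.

0.744 ≤ PN ≤ 0.917

Let p₁ = 0.853, p₀ = 0.218.
Under exogeneity alone the bounds on PN are max{0,(p₁−p₀)/p₁} ≤ PN ≤ min{1,(1−p₀)/p₁}.
  lower = (p₁ − p₀)/p₁ = 0.635 / 0.853 ≈ 0.7444
  upper = min{1, (1 − p₀)/p₁} = 0.782 / 0.853 ≈ 0.9168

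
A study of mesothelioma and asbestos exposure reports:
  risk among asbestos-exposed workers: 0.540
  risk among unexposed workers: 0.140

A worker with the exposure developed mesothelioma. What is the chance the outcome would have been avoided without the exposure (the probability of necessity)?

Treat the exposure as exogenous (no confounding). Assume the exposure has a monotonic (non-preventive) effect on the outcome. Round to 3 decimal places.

Let p₁ = 0.54, p₀ = 0.14.
Under exogeneity and monotonicity, PN = (p₁ − p₀) / p₁.
PN = (0.54 − 0.14) / 0.54 = 0.4 / 0.54 ≈ 0.7407

PN ≈ 0.741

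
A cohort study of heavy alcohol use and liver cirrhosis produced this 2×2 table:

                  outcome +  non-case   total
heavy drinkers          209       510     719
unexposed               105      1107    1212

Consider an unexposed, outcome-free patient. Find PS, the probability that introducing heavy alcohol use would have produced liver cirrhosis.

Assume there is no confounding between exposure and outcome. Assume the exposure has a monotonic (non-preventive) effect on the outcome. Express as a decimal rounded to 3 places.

PS ≈ 0.223

p₁ = P(outcome | exposed) = 209/719 = 0.29068
p₀ = P(outcome | unexposed) = 105/1212 = 0.086634
Under exogeneity and monotonicity, PS = (p₁ − p₀)/(1 − p₀).
PS = (0.29068 − 0.086634) / 0.91337 ≈ 0.2234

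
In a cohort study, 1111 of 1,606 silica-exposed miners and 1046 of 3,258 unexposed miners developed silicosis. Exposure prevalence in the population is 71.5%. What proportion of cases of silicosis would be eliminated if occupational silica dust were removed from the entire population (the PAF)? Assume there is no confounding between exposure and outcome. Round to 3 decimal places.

PAF ≈ 0.452

p₁ = P(outcome | exposed) = 1111/1606 = 0.69178
p₀ = P(outcome | unexposed) = 1046/3258 = 0.32106
Overall risk P(Y=1) = π·p₁ + (1−π)·p₀ = 0.715×0.69178 + 0.285×0.32106 = 0.58612.
Under exogeneity, PAF = [P(Y=1) − p₀] / P(Y=1).
PAF = (0.58612 − 0.32106) / 0.58612 ≈ 0.4522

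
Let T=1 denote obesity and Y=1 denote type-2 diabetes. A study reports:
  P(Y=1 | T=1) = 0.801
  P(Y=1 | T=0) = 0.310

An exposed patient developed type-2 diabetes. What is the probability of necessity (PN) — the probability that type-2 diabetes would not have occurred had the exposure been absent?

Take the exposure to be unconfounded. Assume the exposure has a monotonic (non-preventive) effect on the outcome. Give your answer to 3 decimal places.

PN ≈ 0.613

Let p₁ = 0.801, p₀ = 0.31.
Under exogeneity and monotonicity, PN = (p₁ − p₀) / p₁.
PN = (0.801 − 0.31) / 0.801 = 0.491 / 0.801 ≈ 0.6130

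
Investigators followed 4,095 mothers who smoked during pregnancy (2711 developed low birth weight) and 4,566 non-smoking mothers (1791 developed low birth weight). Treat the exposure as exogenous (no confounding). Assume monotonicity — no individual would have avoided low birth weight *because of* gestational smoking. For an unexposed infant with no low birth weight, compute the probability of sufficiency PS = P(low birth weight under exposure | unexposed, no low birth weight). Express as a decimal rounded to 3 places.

PS ≈ 0.444

p₁ = P(outcome | exposed) = 2711/4095 = 0.66203
p₀ = P(outcome | unexposed) = 1791/4566 = 0.39225
Under exogeneity and monotonicity, PS = (p₁ − p₀) / (1 − p₀).
PS = (0.66203 − 0.39225) / (1 − 0.39225) = 0.26978 / 0.60775 ≈ 0.4439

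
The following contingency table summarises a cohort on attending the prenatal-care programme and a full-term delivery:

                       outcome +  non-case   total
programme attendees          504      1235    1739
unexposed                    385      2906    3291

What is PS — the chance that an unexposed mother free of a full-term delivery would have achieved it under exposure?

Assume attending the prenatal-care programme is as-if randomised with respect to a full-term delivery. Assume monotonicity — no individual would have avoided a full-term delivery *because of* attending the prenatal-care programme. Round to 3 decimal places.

p₁ = P(outcome | exposed) = 504/1739 = 0.28982
p₀ = P(outcome | unexposed) = 385/3291 = 0.11699
Under exogeneity and monotonicity, PS = (p₁ − p₀) / (1 − p₀).
PS = (0.28982 − 0.11699) / (1 − 0.11699) = 0.17284 / 0.88301 ≈ 0.1957

PS ≈ 0.196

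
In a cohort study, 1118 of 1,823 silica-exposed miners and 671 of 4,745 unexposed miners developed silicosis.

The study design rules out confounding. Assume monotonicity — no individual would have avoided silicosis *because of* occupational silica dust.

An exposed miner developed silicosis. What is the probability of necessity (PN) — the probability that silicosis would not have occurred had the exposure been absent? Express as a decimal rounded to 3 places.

PN ≈ 0.769

p₁ = P(outcome | exposed) = 1118/1823 = 0.61327
p₀ = P(outcome | unexposed) = 671/4745 = 0.14141
Under exogeneity and monotonicity, PN = (p₁ − p₀) / p₁.
PN = (0.61327 − 0.14141) / 0.61327 = 0.47186 / 0.61327 ≈ 0.7694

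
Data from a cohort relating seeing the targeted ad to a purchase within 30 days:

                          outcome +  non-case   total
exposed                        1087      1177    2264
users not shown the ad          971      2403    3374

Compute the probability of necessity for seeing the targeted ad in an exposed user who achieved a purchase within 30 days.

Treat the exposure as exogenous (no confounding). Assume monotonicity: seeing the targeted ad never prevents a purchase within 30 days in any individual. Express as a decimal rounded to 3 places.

p₁ = P(outcome | exposed) = 1087/2264 = 0.48012
p₀ = P(outcome | unexposed) = 971/3374 = 0.28779
Under exogeneity and monotonicity, PN = (p₁ − p₀)/p₁.
PN = (0.48012 − 0.28779) / 0.48012 ≈ 0.4006

PN ≈ 0.401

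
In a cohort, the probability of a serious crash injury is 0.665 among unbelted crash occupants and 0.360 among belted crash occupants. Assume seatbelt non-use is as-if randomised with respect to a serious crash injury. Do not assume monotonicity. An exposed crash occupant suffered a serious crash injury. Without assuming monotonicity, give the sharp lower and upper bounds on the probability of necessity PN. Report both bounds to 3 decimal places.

0.459 ≤ PN ≤ 0.962

Let p₁ = 0.665, p₀ = 0.36.
Under exogeneity alone the bounds on PN are max{0,(p₁−p₀)/p₁} ≤ PN ≤ min{1,(1−p₀)/p₁}.
  lower = (p₁ − p₀)/p₁ = 0.305 / 0.665 ≈ 0.4586
  upper = min{1, (1 − p₀)/p₁} = 0.64 / 0.665 ≈ 0.9624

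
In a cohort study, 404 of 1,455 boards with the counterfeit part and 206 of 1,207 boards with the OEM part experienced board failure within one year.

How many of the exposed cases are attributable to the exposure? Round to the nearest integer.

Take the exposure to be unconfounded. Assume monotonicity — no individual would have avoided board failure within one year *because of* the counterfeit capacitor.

about 156 cases

p₁ = P(outcome | exposed) = 404/1455 = 0.27766
p₀ = P(outcome | unexposed) = 206/1207 = 0.17067
PN = (p₁ − p₀)/p₁ = (0.27766 − 0.17067) / 0.27766 ≈ 0.38533.
Attributable cases ≈ PN × (exposed cases) = 0.38533 × 404 ≈ 155.67.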